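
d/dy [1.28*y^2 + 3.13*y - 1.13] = 2.56*y + 3.13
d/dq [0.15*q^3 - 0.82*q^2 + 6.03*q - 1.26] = 0.45*q^2 - 1.64*q + 6.03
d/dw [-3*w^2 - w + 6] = -6*w - 1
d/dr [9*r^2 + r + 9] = 18*r + 1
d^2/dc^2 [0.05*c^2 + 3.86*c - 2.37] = 0.100000000000000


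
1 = 1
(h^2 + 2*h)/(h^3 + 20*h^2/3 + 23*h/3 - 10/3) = 3*h/(3*h^2 + 14*h - 5)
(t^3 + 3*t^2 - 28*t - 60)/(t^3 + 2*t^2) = (t^2 + t - 30)/t^2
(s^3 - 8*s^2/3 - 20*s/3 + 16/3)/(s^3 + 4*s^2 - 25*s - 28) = (3*s^2 + 4*s - 4)/(3*(s^2 + 8*s + 7))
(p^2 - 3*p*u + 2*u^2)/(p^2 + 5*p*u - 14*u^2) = (p - u)/(p + 7*u)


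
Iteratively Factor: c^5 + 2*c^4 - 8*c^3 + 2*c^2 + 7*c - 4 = (c - 1)*(c^4 + 3*c^3 - 5*c^2 - 3*c + 4) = (c - 1)^2*(c^3 + 4*c^2 - c - 4) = (c - 1)^2*(c + 4)*(c^2 - 1) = (c - 1)^2*(c + 1)*(c + 4)*(c - 1)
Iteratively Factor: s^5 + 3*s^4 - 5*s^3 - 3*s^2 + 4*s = (s - 1)*(s^4 + 4*s^3 - s^2 - 4*s) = s*(s - 1)*(s^3 + 4*s^2 - s - 4) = s*(s - 1)*(s + 1)*(s^2 + 3*s - 4) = s*(s - 1)^2*(s + 1)*(s + 4)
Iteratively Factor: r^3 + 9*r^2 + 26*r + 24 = (r + 4)*(r^2 + 5*r + 6) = (r + 3)*(r + 4)*(r + 2)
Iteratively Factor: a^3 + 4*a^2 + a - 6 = (a + 3)*(a^2 + a - 2) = (a + 2)*(a + 3)*(a - 1)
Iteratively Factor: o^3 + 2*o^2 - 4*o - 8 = (o - 2)*(o^2 + 4*o + 4) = (o - 2)*(o + 2)*(o + 2)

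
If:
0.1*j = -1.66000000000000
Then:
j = -16.60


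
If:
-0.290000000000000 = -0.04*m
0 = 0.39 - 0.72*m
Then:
No Solution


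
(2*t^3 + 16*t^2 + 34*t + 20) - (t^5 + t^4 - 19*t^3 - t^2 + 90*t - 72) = -t^5 - t^4 + 21*t^3 + 17*t^2 - 56*t + 92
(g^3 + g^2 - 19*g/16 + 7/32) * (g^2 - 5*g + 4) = g^5 - 4*g^4 - 35*g^3/16 + 325*g^2/32 - 187*g/32 + 7/8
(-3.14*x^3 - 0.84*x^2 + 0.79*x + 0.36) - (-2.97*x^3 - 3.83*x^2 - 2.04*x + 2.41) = -0.17*x^3 + 2.99*x^2 + 2.83*x - 2.05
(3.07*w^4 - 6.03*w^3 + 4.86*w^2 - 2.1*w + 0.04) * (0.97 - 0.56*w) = -1.7192*w^5 + 6.3547*w^4 - 8.5707*w^3 + 5.8902*w^2 - 2.0594*w + 0.0388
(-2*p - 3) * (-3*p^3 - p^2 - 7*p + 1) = 6*p^4 + 11*p^3 + 17*p^2 + 19*p - 3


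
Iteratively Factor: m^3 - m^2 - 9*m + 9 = (m - 3)*(m^2 + 2*m - 3) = (m - 3)*(m + 3)*(m - 1)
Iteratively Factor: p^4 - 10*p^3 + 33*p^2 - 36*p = (p)*(p^3 - 10*p^2 + 33*p - 36) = p*(p - 3)*(p^2 - 7*p + 12) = p*(p - 4)*(p - 3)*(p - 3)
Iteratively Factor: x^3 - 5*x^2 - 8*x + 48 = (x + 3)*(x^2 - 8*x + 16) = (x - 4)*(x + 3)*(x - 4)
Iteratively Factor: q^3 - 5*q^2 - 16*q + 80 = (q + 4)*(q^2 - 9*q + 20) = (q - 4)*(q + 4)*(q - 5)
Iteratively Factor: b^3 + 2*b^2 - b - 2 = (b + 2)*(b^2 - 1) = (b - 1)*(b + 2)*(b + 1)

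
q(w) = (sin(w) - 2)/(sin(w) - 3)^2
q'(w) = cos(w)/(sin(w) - 3)^2 - 2*(sin(w) - 2)*cos(w)/(sin(w) - 3)^3 = (1 - sin(w))*cos(w)/(sin(w) - 3)^3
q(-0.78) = -0.20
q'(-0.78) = -0.02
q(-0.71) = -0.20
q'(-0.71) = -0.03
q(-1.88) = -0.19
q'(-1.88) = 0.01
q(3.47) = -0.21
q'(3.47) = 0.03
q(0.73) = -0.24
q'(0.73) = -0.02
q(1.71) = -0.25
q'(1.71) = 0.00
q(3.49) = -0.21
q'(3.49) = 0.03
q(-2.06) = -0.19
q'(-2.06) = 0.02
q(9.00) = -0.24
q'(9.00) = 0.03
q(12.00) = -0.20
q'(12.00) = -0.03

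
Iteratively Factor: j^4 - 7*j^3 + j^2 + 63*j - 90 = (j - 5)*(j^3 - 2*j^2 - 9*j + 18) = (j - 5)*(j - 2)*(j^2 - 9) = (j - 5)*(j - 3)*(j - 2)*(j + 3)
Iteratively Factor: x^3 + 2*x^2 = (x + 2)*(x^2) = x*(x + 2)*(x)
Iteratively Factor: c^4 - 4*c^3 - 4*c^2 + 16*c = (c - 4)*(c^3 - 4*c) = (c - 4)*(c + 2)*(c^2 - 2*c) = (c - 4)*(c - 2)*(c + 2)*(c)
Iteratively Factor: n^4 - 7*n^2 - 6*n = (n)*(n^3 - 7*n - 6) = n*(n + 1)*(n^2 - n - 6) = n*(n + 1)*(n + 2)*(n - 3)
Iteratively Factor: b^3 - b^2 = (b - 1)*(b^2) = b*(b - 1)*(b)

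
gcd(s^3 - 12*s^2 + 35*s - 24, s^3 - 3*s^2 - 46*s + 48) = s^2 - 9*s + 8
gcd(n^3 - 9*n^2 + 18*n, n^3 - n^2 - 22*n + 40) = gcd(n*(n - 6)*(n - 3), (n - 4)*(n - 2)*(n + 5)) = 1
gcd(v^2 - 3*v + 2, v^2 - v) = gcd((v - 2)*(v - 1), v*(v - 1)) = v - 1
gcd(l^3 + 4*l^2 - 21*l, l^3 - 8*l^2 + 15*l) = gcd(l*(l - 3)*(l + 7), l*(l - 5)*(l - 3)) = l^2 - 3*l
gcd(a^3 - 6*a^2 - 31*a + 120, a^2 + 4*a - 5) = a + 5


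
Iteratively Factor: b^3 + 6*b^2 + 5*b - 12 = (b - 1)*(b^2 + 7*b + 12) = (b - 1)*(b + 3)*(b + 4)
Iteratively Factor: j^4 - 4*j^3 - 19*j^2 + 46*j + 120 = (j + 3)*(j^3 - 7*j^2 + 2*j + 40) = (j - 5)*(j + 3)*(j^2 - 2*j - 8) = (j - 5)*(j - 4)*(j + 3)*(j + 2)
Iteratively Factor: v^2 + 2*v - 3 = (v + 3)*(v - 1)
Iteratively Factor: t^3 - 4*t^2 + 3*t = (t)*(t^2 - 4*t + 3) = t*(t - 1)*(t - 3)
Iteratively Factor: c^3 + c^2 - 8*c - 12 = (c - 3)*(c^2 + 4*c + 4) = (c - 3)*(c + 2)*(c + 2)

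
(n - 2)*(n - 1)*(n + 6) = n^3 + 3*n^2 - 16*n + 12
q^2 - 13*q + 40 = (q - 8)*(q - 5)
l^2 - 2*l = l*(l - 2)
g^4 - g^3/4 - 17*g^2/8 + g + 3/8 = (g - 1)^2*(g + 1/4)*(g + 3/2)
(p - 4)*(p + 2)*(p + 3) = p^3 + p^2 - 14*p - 24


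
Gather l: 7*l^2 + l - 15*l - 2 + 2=7*l^2 - 14*l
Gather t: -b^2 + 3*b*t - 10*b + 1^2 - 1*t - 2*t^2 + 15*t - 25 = -b^2 - 10*b - 2*t^2 + t*(3*b + 14) - 24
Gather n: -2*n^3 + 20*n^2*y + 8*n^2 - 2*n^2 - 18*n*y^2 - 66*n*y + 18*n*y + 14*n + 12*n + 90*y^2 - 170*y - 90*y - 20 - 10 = -2*n^3 + n^2*(20*y + 6) + n*(-18*y^2 - 48*y + 26) + 90*y^2 - 260*y - 30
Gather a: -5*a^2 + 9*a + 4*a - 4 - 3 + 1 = -5*a^2 + 13*a - 6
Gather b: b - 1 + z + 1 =b + z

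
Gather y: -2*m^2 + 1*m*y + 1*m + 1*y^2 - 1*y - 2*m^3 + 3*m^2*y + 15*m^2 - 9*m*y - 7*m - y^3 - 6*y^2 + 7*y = -2*m^3 + 13*m^2 - 6*m - y^3 - 5*y^2 + y*(3*m^2 - 8*m + 6)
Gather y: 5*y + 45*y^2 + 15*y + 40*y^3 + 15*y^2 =40*y^3 + 60*y^2 + 20*y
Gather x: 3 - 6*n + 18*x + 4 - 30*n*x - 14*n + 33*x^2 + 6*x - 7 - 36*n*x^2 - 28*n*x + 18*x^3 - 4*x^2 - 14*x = -20*n + 18*x^3 + x^2*(29 - 36*n) + x*(10 - 58*n)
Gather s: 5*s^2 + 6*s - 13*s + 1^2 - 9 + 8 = 5*s^2 - 7*s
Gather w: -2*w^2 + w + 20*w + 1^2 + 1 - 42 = -2*w^2 + 21*w - 40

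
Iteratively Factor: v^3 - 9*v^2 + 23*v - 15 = (v - 1)*(v^2 - 8*v + 15) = (v - 5)*(v - 1)*(v - 3)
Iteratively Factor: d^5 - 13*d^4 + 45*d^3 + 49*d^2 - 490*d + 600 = (d + 3)*(d^4 - 16*d^3 + 93*d^2 - 230*d + 200) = (d - 5)*(d + 3)*(d^3 - 11*d^2 + 38*d - 40) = (d - 5)*(d - 4)*(d + 3)*(d^2 - 7*d + 10) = (d - 5)*(d - 4)*(d - 2)*(d + 3)*(d - 5)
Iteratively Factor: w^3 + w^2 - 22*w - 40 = (w + 2)*(w^2 - w - 20) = (w - 5)*(w + 2)*(w + 4)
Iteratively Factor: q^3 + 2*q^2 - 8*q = (q + 4)*(q^2 - 2*q) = (q - 2)*(q + 4)*(q)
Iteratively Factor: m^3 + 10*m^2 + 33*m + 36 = (m + 3)*(m^2 + 7*m + 12) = (m + 3)^2*(m + 4)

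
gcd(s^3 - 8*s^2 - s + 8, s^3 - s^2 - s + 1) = s^2 - 1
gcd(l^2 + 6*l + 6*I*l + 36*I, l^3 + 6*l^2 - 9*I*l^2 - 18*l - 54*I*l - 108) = l + 6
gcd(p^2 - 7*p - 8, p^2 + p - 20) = 1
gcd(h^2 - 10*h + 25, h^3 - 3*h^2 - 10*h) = h - 5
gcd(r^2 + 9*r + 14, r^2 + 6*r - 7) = r + 7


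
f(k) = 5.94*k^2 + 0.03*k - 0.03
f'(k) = 11.88*k + 0.03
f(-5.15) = 157.36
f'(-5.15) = -61.15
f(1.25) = 9.29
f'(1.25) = 14.88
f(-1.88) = 20.91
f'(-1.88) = -22.30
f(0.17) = 0.15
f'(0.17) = 2.05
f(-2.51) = 37.32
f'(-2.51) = -29.79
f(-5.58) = 184.75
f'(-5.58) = -66.26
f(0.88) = 4.60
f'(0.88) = 10.48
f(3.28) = 63.97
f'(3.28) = 39.00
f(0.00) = -0.03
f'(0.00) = 0.03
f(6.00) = 213.99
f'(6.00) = 71.31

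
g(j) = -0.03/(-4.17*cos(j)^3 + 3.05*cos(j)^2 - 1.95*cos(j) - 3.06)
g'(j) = -0.03*(-12.51*sin(j)*cos(j)^2 + 6.1*sin(j)*cos(j) - 1.95*sin(j))/(-4.17*cos(j)^3 + 3.05*cos(j)^2 - 1.95*cos(j) - 3.06)^2 = (0.3753*cos(j)^2 - 0.183*cos(j) + 0.0585)*sin(j)/(4.17*cos(j)^3 - 3.05*cos(j)^2 + 1.95*cos(j) + 3.06)^2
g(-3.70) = -0.01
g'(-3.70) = 0.02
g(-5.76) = 0.01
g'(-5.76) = 0.00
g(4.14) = 0.07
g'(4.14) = -1.13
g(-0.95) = 0.01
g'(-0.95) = -0.00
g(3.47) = -0.01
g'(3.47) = -0.01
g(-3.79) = -0.01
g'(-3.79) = 0.04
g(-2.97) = -0.01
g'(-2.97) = -0.00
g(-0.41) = 0.01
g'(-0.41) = -0.00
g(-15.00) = -0.01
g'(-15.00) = -0.07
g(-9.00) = -0.00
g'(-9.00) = -0.01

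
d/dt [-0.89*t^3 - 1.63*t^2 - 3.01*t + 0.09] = -2.67*t^2 - 3.26*t - 3.01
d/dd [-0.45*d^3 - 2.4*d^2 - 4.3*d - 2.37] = -1.35*d^2 - 4.8*d - 4.3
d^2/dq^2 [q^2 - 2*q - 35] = 2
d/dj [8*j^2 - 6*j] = 16*j - 6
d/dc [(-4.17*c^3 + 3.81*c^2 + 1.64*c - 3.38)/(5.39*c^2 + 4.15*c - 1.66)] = (-22.4763*c^4 - 34.611*c^3 + 27.7385*c^2 + 23.7872*c + 11.3046)/(29.0521*c^4 + 44.737*c^3 - 0.672299999999993*c^2 - 13.778*c + 2.7556)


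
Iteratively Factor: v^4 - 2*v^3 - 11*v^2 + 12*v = (v + 3)*(v^3 - 5*v^2 + 4*v) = (v - 4)*(v + 3)*(v^2 - v) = v*(v - 4)*(v + 3)*(v - 1)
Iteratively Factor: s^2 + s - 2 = (s - 1)*(s + 2)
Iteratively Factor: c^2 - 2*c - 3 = (c - 3)*(c + 1)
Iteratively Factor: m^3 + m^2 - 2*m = (m - 1)*(m^2 + 2*m) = (m - 1)*(m + 2)*(m)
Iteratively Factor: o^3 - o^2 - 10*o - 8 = (o + 1)*(o^2 - 2*o - 8) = (o + 1)*(o + 2)*(o - 4)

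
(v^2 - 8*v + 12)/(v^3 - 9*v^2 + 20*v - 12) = 1/(v - 1)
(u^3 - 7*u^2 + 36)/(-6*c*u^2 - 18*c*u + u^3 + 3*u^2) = (-u^3 + 7*u^2 - 36)/(u*(6*c*u + 18*c - u^2 - 3*u))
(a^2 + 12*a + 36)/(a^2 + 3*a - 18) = (a + 6)/(a - 3)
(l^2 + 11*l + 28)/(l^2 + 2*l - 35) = (l + 4)/(l - 5)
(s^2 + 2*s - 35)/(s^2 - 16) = (s^2 + 2*s - 35)/(s^2 - 16)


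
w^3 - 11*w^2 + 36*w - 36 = (w - 6)*(w - 3)*(w - 2)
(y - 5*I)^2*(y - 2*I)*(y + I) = y^4 - 11*I*y^3 - 33*y^2 + 5*I*y - 50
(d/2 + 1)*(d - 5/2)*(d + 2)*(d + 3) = d^4/2 + 9*d^3/4 - 3*d^2/4 - 14*d - 15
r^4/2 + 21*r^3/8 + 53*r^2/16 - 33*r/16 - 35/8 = (r/2 + 1)*(r - 1)*(r + 7/4)*(r + 5/2)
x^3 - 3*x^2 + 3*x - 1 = (x - 1)^3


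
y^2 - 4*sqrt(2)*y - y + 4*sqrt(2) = (y - 1)*(y - 4*sqrt(2))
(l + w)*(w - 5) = l*w - 5*l + w^2 - 5*w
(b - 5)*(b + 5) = b^2 - 25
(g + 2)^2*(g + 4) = g^3 + 8*g^2 + 20*g + 16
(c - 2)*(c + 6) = c^2 + 4*c - 12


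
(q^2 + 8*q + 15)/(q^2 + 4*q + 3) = (q + 5)/(q + 1)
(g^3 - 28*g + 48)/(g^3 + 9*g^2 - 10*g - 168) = (g - 2)/(g + 7)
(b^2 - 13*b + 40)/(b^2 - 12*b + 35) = (b - 8)/(b - 7)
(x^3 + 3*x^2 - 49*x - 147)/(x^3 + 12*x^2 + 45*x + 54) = (x^2 - 49)/(x^2 + 9*x + 18)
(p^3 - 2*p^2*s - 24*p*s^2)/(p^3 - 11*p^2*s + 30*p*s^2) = (p + 4*s)/(p - 5*s)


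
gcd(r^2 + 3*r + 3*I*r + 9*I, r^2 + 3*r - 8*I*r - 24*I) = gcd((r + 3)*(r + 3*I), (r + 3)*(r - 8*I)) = r + 3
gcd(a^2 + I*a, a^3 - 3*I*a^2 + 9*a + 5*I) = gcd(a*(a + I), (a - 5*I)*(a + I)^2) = a + I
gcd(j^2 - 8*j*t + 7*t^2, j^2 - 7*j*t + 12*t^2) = 1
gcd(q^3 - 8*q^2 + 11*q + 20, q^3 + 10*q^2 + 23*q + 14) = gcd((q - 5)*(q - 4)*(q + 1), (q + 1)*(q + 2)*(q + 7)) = q + 1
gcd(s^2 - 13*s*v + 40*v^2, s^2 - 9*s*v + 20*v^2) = s - 5*v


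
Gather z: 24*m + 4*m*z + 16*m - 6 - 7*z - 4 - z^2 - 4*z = 40*m - z^2 + z*(4*m - 11) - 10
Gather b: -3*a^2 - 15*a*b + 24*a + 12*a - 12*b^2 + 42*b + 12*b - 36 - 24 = -3*a^2 + 36*a - 12*b^2 + b*(54 - 15*a) - 60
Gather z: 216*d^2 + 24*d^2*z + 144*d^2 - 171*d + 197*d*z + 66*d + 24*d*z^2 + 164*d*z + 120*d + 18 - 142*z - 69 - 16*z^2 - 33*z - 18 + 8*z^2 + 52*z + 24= 360*d^2 + 15*d + z^2*(24*d - 8) + z*(24*d^2 + 361*d - 123) - 45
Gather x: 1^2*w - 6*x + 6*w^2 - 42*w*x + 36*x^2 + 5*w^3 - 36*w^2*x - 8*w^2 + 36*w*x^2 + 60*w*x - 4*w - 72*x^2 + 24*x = 5*w^3 - 2*w^2 - 3*w + x^2*(36*w - 36) + x*(-36*w^2 + 18*w + 18)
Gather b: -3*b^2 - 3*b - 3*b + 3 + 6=-3*b^2 - 6*b + 9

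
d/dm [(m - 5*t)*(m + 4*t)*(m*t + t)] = t*(3*m^2 - 2*m*t + 2*m - 20*t^2 - t)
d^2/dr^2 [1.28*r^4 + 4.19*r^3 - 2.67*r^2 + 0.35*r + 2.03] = 15.36*r^2 + 25.14*r - 5.34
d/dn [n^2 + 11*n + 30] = 2*n + 11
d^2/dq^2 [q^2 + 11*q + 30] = 2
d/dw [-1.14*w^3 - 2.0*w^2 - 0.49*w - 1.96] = -3.42*w^2 - 4.0*w - 0.49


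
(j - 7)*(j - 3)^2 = j^3 - 13*j^2 + 51*j - 63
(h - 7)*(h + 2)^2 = h^3 - 3*h^2 - 24*h - 28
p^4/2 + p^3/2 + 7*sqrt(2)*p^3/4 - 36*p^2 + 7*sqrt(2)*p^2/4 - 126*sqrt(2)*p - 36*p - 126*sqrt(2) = (p/2 + 1/2)*(p - 6*sqrt(2))*(p + 7*sqrt(2)/2)*(p + 6*sqrt(2))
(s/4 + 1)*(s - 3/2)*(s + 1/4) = s^3/4 + 11*s^2/16 - 43*s/32 - 3/8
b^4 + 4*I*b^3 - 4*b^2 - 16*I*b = b*(b - 2)*(b + 2)*(b + 4*I)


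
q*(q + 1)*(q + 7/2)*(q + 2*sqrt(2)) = q^4 + 2*sqrt(2)*q^3 + 9*q^3/2 + 7*q^2/2 + 9*sqrt(2)*q^2 + 7*sqrt(2)*q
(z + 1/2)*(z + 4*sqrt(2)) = z^2 + z/2 + 4*sqrt(2)*z + 2*sqrt(2)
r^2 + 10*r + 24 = (r + 4)*(r + 6)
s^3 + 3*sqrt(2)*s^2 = s^2*(s + 3*sqrt(2))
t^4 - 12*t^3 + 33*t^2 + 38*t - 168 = (t - 7)*(t - 4)*(t - 3)*(t + 2)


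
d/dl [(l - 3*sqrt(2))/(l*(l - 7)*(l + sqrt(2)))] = (l*(-l + 3*sqrt(2))*(l - 7) + l*(-l + 3*sqrt(2))*(l + sqrt(2)) + l*(l - 7)*(l + sqrt(2)) + (-l + 3*sqrt(2))*(l - 7)*(l + sqrt(2)))/(l^2*(l - 7)^2*(l + sqrt(2))^2)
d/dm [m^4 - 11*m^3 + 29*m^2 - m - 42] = 4*m^3 - 33*m^2 + 58*m - 1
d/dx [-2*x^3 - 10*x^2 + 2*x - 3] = -6*x^2 - 20*x + 2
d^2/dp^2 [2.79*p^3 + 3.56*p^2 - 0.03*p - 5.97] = 16.74*p + 7.12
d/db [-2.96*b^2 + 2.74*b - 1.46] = 2.74 - 5.92*b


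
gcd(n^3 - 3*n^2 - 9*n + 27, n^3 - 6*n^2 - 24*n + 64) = 1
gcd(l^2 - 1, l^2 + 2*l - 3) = l - 1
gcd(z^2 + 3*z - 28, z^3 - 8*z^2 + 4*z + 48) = z - 4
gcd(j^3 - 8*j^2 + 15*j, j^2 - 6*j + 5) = j - 5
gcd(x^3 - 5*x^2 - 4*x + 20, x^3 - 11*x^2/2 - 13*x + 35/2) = 1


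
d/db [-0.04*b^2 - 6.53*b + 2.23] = -0.08*b - 6.53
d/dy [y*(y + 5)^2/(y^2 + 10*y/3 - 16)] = 3*(y + 5)*(3*y + 5)*(3*y^2 - 2*y*(y + 5) + 10*y - 48)/(3*y^2 + 10*y - 48)^2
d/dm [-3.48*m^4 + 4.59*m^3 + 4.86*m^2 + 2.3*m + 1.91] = -13.92*m^3 + 13.77*m^2 + 9.72*m + 2.3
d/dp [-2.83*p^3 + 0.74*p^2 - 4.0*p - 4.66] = -8.49*p^2 + 1.48*p - 4.0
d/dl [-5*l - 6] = -5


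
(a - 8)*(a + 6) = a^2 - 2*a - 48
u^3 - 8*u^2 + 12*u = u*(u - 6)*(u - 2)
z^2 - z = z*(z - 1)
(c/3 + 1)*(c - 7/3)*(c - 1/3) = c^3/3 + c^2/9 - 65*c/27 + 7/9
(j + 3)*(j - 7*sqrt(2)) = j^2 - 7*sqrt(2)*j + 3*j - 21*sqrt(2)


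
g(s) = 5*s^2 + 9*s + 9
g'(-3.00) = -21.00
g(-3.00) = 27.00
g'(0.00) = 9.00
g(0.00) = 9.00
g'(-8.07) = -71.70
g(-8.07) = 261.99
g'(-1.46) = -5.60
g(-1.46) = 6.52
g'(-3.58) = -26.80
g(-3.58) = 40.86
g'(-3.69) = -27.90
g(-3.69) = 43.87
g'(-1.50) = -6.00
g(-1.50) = 6.75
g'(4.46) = 53.60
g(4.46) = 148.60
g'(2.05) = 29.50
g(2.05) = 48.46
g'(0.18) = 10.80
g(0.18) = 10.78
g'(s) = 10*s + 9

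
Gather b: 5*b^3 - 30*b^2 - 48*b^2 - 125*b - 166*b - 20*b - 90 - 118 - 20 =5*b^3 - 78*b^2 - 311*b - 228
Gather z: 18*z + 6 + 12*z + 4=30*z + 10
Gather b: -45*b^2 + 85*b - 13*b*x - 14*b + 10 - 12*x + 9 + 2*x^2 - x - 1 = -45*b^2 + b*(71 - 13*x) + 2*x^2 - 13*x + 18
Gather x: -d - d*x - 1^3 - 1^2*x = -d + x*(-d - 1) - 1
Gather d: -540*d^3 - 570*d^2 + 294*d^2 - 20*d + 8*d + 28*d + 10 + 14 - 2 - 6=-540*d^3 - 276*d^2 + 16*d + 16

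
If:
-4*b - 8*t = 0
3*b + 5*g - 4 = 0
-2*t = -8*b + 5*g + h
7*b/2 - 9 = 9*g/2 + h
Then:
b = -43/29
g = 49/29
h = -632/29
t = 43/58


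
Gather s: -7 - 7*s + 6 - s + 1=-8*s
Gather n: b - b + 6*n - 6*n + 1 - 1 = 0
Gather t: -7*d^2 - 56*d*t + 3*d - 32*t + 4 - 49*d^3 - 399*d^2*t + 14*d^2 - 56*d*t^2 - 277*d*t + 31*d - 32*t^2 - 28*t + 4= -49*d^3 + 7*d^2 + 34*d + t^2*(-56*d - 32) + t*(-399*d^2 - 333*d - 60) + 8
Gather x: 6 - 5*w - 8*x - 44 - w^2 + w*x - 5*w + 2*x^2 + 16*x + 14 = -w^2 - 10*w + 2*x^2 + x*(w + 8) - 24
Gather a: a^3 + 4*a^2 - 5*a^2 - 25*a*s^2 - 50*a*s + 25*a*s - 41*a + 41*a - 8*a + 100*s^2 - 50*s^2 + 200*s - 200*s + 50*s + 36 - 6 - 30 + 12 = a^3 - a^2 + a*(-25*s^2 - 25*s - 8) + 50*s^2 + 50*s + 12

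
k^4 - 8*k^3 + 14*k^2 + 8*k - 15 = (k - 5)*(k - 3)*(k - 1)*(k + 1)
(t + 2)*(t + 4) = t^2 + 6*t + 8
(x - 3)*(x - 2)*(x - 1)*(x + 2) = x^4 - 4*x^3 - x^2 + 16*x - 12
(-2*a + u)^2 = 4*a^2 - 4*a*u + u^2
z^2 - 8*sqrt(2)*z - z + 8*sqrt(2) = (z - 1)*(z - 8*sqrt(2))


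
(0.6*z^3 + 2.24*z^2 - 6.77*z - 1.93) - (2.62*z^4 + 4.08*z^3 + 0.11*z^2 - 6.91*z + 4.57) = -2.62*z^4 - 3.48*z^3 + 2.13*z^2 + 0.140000000000001*z - 6.5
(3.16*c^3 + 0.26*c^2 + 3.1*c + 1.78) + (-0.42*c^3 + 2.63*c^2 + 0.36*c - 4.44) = 2.74*c^3 + 2.89*c^2 + 3.46*c - 2.66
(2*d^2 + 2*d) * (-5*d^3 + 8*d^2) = -10*d^5 + 6*d^4 + 16*d^3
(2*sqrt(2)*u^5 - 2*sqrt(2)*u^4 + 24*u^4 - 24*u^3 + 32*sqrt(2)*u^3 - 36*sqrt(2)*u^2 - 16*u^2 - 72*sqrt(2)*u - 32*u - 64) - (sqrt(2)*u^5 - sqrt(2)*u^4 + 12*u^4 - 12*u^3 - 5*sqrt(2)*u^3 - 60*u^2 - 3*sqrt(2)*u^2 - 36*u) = sqrt(2)*u^5 - sqrt(2)*u^4 + 12*u^4 - 12*u^3 + 37*sqrt(2)*u^3 - 33*sqrt(2)*u^2 + 44*u^2 - 72*sqrt(2)*u + 4*u - 64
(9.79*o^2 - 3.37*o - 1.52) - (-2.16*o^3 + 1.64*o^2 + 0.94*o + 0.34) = 2.16*o^3 + 8.15*o^2 - 4.31*o - 1.86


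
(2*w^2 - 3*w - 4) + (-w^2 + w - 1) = w^2 - 2*w - 5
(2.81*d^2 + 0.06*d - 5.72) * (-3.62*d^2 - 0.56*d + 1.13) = -10.1722*d^4 - 1.7908*d^3 + 23.8481*d^2 + 3.271*d - 6.4636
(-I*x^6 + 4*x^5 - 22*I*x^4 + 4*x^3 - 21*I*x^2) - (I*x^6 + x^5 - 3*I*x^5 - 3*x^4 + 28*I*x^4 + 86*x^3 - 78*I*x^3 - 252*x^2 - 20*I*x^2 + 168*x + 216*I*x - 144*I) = -2*I*x^6 + 3*x^5 + 3*I*x^5 + 3*x^4 - 50*I*x^4 - 82*x^3 + 78*I*x^3 + 252*x^2 - I*x^2 - 168*x - 216*I*x + 144*I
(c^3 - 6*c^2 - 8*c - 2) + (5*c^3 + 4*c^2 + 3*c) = 6*c^3 - 2*c^2 - 5*c - 2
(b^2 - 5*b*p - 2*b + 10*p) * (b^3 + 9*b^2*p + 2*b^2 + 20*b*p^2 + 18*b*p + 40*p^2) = b^5 + 4*b^4*p - 25*b^3*p^2 - 4*b^3 - 100*b^2*p^3 - 16*b^2*p + 100*b*p^2 + 400*p^3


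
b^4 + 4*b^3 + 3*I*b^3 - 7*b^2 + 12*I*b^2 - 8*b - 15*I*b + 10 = (b - 1)*(b + 5)*(b + I)*(b + 2*I)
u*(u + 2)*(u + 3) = u^3 + 5*u^2 + 6*u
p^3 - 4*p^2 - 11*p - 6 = (p - 6)*(p + 1)^2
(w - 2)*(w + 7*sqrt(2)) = w^2 - 2*w + 7*sqrt(2)*w - 14*sqrt(2)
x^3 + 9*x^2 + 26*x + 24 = (x + 2)*(x + 3)*(x + 4)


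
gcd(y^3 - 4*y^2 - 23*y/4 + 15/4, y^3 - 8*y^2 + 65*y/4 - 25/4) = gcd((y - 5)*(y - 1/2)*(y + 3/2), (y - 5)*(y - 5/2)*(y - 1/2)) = y^2 - 11*y/2 + 5/2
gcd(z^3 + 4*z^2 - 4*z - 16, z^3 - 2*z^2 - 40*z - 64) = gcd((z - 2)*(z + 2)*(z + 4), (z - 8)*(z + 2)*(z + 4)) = z^2 + 6*z + 8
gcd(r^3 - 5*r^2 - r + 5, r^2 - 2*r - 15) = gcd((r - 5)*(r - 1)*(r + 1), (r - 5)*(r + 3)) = r - 5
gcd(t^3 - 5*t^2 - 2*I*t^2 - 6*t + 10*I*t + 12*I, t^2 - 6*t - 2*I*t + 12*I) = t^2 + t*(-6 - 2*I) + 12*I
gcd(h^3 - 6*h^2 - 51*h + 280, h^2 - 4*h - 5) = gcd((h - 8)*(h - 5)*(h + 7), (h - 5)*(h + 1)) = h - 5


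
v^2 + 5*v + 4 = (v + 1)*(v + 4)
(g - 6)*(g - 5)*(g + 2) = g^3 - 9*g^2 + 8*g + 60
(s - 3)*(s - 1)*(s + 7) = s^3 + 3*s^2 - 25*s + 21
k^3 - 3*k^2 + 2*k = k*(k - 2)*(k - 1)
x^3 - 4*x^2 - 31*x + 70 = (x - 7)*(x - 2)*(x + 5)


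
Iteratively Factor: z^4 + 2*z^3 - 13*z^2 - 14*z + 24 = (z - 3)*(z^3 + 5*z^2 + 2*z - 8) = (z - 3)*(z + 2)*(z^2 + 3*z - 4) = (z - 3)*(z - 1)*(z + 2)*(z + 4)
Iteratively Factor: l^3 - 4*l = (l - 2)*(l^2 + 2*l) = l*(l - 2)*(l + 2)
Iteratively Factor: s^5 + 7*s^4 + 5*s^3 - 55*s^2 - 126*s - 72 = (s + 1)*(s^4 + 6*s^3 - s^2 - 54*s - 72) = (s + 1)*(s + 3)*(s^3 + 3*s^2 - 10*s - 24) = (s + 1)*(s + 3)*(s + 4)*(s^2 - s - 6) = (s - 3)*(s + 1)*(s + 3)*(s + 4)*(s + 2)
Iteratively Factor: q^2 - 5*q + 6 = (q - 3)*(q - 2)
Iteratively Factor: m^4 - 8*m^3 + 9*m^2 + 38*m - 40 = (m - 5)*(m^3 - 3*m^2 - 6*m + 8) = (m - 5)*(m - 4)*(m^2 + m - 2) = (m - 5)*(m - 4)*(m + 2)*(m - 1)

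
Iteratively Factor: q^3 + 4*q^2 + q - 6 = (q - 1)*(q^2 + 5*q + 6) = (q - 1)*(q + 3)*(q + 2)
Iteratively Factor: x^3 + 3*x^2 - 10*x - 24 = (x - 3)*(x^2 + 6*x + 8) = (x - 3)*(x + 2)*(x + 4)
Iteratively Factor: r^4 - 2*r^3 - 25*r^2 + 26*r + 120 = (r - 5)*(r^3 + 3*r^2 - 10*r - 24) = (r - 5)*(r + 4)*(r^2 - r - 6) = (r - 5)*(r - 3)*(r + 4)*(r + 2)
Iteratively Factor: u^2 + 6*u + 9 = (u + 3)*(u + 3)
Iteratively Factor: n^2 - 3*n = (n - 3)*(n)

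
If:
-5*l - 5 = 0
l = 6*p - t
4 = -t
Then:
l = -1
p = -5/6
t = -4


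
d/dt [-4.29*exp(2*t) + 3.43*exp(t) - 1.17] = (3.43 - 8.58*exp(t))*exp(t)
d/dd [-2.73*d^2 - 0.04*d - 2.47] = -5.46*d - 0.04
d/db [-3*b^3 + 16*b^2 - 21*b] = -9*b^2 + 32*b - 21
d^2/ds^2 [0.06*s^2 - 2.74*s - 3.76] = 0.120000000000000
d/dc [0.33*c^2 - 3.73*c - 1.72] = 0.66*c - 3.73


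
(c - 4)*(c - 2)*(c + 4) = c^3 - 2*c^2 - 16*c + 32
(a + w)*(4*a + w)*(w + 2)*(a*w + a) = 4*a^3*w^2 + 12*a^3*w + 8*a^3 + 5*a^2*w^3 + 15*a^2*w^2 + 10*a^2*w + a*w^4 + 3*a*w^3 + 2*a*w^2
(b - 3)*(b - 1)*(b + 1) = b^3 - 3*b^2 - b + 3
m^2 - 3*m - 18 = (m - 6)*(m + 3)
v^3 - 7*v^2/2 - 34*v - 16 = (v - 8)*(v + 1/2)*(v + 4)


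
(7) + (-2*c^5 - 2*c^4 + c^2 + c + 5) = -2*c^5 - 2*c^4 + c^2 + c + 12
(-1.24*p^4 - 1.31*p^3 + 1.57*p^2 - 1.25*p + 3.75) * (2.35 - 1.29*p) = 1.5996*p^5 - 1.2241*p^4 - 5.1038*p^3 + 5.302*p^2 - 7.775*p + 8.8125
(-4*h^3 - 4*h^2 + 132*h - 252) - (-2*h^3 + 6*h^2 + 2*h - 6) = -2*h^3 - 10*h^2 + 130*h - 246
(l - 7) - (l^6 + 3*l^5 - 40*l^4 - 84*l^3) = -l^6 - 3*l^5 + 40*l^4 + 84*l^3 + l - 7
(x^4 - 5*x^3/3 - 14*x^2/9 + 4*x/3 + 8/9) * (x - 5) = x^5 - 20*x^4/3 + 61*x^3/9 + 82*x^2/9 - 52*x/9 - 40/9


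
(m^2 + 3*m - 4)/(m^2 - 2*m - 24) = (m - 1)/(m - 6)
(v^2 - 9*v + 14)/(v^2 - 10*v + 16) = (v - 7)/(v - 8)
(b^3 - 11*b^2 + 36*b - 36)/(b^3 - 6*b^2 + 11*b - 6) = (b - 6)/(b - 1)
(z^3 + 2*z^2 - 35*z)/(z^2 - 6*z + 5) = z*(z + 7)/(z - 1)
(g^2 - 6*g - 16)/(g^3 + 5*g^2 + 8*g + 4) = (g - 8)/(g^2 + 3*g + 2)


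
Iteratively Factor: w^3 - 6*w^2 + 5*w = (w - 5)*(w^2 - w) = (w - 5)*(w - 1)*(w)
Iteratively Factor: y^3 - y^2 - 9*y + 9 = (y - 1)*(y^2 - 9) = (y - 3)*(y - 1)*(y + 3)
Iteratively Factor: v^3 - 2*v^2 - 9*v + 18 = (v - 2)*(v^2 - 9) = (v - 2)*(v + 3)*(v - 3)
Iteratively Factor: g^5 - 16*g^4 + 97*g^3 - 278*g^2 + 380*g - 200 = (g - 2)*(g^4 - 14*g^3 + 69*g^2 - 140*g + 100) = (g - 2)^2*(g^3 - 12*g^2 + 45*g - 50) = (g - 5)*(g - 2)^2*(g^2 - 7*g + 10) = (g - 5)^2*(g - 2)^2*(g - 2)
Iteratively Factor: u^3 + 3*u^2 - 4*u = (u)*(u^2 + 3*u - 4) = u*(u - 1)*(u + 4)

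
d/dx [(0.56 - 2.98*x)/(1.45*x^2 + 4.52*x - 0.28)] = (4.321*x^2 - 1.624*x - 1.6968)/(2.1025*x^4 + 13.108*x^3 + 19.6184*x^2 - 2.5312*x + 0.0784)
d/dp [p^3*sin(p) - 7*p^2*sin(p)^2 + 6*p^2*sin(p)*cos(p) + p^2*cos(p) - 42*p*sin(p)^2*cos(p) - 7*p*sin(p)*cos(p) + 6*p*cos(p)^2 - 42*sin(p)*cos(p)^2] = p^3*cos(p) + 2*p^2*sin(p) - 7*p^2*sin(2*p) + 6*p^2*cos(2*p) + 21*p*sin(p)/2 - 63*p*sin(3*p)/2 + 2*p*cos(p) - 7*p - 7*sin(2*p)/2 - 21*cos(p) + 3*cos(2*p) - 21*cos(3*p) + 3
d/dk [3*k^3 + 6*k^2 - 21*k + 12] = 9*k^2 + 12*k - 21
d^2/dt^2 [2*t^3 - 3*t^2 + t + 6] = 12*t - 6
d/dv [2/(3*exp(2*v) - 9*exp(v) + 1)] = (18 - 12*exp(v))*exp(v)/(3*exp(2*v) - 9*exp(v) + 1)^2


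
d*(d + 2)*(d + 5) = d^3 + 7*d^2 + 10*d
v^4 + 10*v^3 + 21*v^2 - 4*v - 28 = (v - 1)*(v + 2)^2*(v + 7)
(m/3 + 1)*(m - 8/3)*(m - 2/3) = m^3/3 - m^2/9 - 74*m/27 + 16/9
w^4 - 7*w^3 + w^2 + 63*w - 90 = (w - 5)*(w - 3)*(w - 2)*(w + 3)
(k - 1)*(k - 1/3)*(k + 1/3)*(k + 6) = k^4 + 5*k^3 - 55*k^2/9 - 5*k/9 + 2/3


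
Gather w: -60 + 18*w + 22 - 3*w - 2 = 15*w - 40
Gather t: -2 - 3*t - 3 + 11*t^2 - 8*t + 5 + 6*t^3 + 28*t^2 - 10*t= 6*t^3 + 39*t^2 - 21*t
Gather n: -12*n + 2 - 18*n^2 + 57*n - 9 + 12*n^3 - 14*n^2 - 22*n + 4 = 12*n^3 - 32*n^2 + 23*n - 3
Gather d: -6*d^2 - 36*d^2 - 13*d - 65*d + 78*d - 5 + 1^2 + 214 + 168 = 378 - 42*d^2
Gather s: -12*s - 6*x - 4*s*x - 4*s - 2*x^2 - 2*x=s*(-4*x - 16) - 2*x^2 - 8*x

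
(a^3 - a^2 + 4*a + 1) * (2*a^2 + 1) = 2*a^5 - 2*a^4 + 9*a^3 + a^2 + 4*a + 1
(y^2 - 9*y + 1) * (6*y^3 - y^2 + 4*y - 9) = 6*y^5 - 55*y^4 + 19*y^3 - 46*y^2 + 85*y - 9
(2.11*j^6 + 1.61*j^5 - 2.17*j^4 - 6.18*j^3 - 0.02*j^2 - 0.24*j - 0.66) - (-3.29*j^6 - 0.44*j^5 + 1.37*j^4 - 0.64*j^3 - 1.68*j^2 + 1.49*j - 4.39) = 5.4*j^6 + 2.05*j^5 - 3.54*j^4 - 5.54*j^3 + 1.66*j^2 - 1.73*j + 3.73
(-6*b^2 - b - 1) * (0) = 0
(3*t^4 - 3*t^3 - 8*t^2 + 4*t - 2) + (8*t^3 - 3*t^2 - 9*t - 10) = 3*t^4 + 5*t^3 - 11*t^2 - 5*t - 12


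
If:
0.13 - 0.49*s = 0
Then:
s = 0.27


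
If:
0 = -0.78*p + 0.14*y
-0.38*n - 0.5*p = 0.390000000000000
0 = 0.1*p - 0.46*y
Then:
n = -1.03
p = 0.00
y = 0.00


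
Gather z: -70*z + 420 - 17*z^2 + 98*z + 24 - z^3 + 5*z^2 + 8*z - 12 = -z^3 - 12*z^2 + 36*z + 432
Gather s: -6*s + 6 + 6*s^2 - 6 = 6*s^2 - 6*s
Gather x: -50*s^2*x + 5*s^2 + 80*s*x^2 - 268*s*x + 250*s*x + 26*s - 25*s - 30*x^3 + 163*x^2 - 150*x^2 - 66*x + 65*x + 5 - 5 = 5*s^2 + s - 30*x^3 + x^2*(80*s + 13) + x*(-50*s^2 - 18*s - 1)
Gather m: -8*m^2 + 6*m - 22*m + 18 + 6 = -8*m^2 - 16*m + 24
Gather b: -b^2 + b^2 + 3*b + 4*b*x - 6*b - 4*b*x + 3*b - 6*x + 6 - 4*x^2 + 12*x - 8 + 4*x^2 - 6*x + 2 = 0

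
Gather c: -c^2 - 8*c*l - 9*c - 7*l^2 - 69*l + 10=-c^2 + c*(-8*l - 9) - 7*l^2 - 69*l + 10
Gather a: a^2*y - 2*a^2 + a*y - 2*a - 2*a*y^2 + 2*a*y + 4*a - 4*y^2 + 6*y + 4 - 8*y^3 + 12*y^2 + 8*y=a^2*(y - 2) + a*(-2*y^2 + 3*y + 2) - 8*y^3 + 8*y^2 + 14*y + 4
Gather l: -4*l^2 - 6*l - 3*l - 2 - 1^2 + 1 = -4*l^2 - 9*l - 2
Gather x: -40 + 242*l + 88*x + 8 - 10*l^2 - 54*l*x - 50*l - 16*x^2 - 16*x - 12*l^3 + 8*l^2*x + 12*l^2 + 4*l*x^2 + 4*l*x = -12*l^3 + 2*l^2 + 192*l + x^2*(4*l - 16) + x*(8*l^2 - 50*l + 72) - 32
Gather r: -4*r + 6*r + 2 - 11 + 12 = 2*r + 3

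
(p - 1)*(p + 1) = p^2 - 1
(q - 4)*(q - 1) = q^2 - 5*q + 4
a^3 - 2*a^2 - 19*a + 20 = (a - 5)*(a - 1)*(a + 4)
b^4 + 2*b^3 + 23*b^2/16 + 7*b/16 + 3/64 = (b + 1/4)*(b + 1/2)^2*(b + 3/4)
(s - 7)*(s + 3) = s^2 - 4*s - 21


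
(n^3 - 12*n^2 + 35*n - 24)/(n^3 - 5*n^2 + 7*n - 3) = (n - 8)/(n - 1)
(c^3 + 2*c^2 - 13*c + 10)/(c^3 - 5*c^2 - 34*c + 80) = (c - 1)/(c - 8)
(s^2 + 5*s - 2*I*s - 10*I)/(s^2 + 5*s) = (s - 2*I)/s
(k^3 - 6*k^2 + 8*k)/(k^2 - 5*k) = (k^2 - 6*k + 8)/(k - 5)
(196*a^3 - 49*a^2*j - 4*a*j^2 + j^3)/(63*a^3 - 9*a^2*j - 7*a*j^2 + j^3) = (28*a^2 - 3*a*j - j^2)/(9*a^2 - j^2)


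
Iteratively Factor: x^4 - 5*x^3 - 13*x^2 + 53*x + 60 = (x + 1)*(x^3 - 6*x^2 - 7*x + 60) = (x - 4)*(x + 1)*(x^2 - 2*x - 15) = (x - 4)*(x + 1)*(x + 3)*(x - 5)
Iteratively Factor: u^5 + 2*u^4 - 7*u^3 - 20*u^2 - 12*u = (u - 3)*(u^4 + 5*u^3 + 8*u^2 + 4*u) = u*(u - 3)*(u^3 + 5*u^2 + 8*u + 4) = u*(u - 3)*(u + 1)*(u^2 + 4*u + 4) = u*(u - 3)*(u + 1)*(u + 2)*(u + 2)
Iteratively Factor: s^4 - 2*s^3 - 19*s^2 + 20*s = (s + 4)*(s^3 - 6*s^2 + 5*s) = s*(s + 4)*(s^2 - 6*s + 5) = s*(s - 5)*(s + 4)*(s - 1)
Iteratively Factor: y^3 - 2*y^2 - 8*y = (y - 4)*(y^2 + 2*y) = y*(y - 4)*(y + 2)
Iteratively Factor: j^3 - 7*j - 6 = (j + 1)*(j^2 - j - 6) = (j - 3)*(j + 1)*(j + 2)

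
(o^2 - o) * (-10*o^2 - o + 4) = -10*o^4 + 9*o^3 + 5*o^2 - 4*o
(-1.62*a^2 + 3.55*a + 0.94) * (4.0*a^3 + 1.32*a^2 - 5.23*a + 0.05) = -6.48*a^5 + 12.0616*a^4 + 16.9186*a^3 - 17.4067*a^2 - 4.7387*a + 0.047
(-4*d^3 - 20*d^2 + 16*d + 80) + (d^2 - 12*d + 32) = -4*d^3 - 19*d^2 + 4*d + 112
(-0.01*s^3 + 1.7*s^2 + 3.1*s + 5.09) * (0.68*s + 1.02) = -0.0068*s^4 + 1.1458*s^3 + 3.842*s^2 + 6.6232*s + 5.1918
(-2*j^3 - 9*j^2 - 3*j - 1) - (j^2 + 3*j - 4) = -2*j^3 - 10*j^2 - 6*j + 3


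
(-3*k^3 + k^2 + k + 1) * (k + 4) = -3*k^4 - 11*k^3 + 5*k^2 + 5*k + 4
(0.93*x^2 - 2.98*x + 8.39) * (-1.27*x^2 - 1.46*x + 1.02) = -1.1811*x^4 + 2.4268*x^3 - 5.3559*x^2 - 15.289*x + 8.5578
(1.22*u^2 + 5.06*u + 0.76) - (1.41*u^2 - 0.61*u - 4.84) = -0.19*u^2 + 5.67*u + 5.6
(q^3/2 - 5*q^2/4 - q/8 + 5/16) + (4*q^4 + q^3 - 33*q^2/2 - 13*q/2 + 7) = 4*q^4 + 3*q^3/2 - 71*q^2/4 - 53*q/8 + 117/16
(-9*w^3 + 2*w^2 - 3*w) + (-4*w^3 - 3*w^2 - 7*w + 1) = -13*w^3 - w^2 - 10*w + 1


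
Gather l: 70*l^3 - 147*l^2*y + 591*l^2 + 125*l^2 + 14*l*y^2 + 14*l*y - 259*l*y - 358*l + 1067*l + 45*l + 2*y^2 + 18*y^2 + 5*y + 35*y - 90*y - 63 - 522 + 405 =70*l^3 + l^2*(716 - 147*y) + l*(14*y^2 - 245*y + 754) + 20*y^2 - 50*y - 180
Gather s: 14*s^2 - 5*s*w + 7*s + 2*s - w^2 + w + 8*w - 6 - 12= 14*s^2 + s*(9 - 5*w) - w^2 + 9*w - 18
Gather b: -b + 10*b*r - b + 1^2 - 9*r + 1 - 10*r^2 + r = b*(10*r - 2) - 10*r^2 - 8*r + 2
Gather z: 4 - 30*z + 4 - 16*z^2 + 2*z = -16*z^2 - 28*z + 8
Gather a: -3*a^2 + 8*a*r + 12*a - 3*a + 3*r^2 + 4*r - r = -3*a^2 + a*(8*r + 9) + 3*r^2 + 3*r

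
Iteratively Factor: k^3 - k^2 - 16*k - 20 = (k + 2)*(k^2 - 3*k - 10) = (k - 5)*(k + 2)*(k + 2)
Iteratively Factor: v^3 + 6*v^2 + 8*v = (v + 2)*(v^2 + 4*v) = v*(v + 2)*(v + 4)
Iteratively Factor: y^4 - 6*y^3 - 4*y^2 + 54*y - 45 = (y - 1)*(y^3 - 5*y^2 - 9*y + 45) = (y - 3)*(y - 1)*(y^2 - 2*y - 15) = (y - 5)*(y - 3)*(y - 1)*(y + 3)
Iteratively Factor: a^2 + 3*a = (a + 3)*(a)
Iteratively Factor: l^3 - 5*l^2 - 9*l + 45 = (l + 3)*(l^2 - 8*l + 15) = (l - 3)*(l + 3)*(l - 5)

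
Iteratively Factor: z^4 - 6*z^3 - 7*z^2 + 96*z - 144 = (z - 4)*(z^3 - 2*z^2 - 15*z + 36) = (z - 4)*(z - 3)*(z^2 + z - 12) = (z - 4)*(z - 3)*(z + 4)*(z - 3)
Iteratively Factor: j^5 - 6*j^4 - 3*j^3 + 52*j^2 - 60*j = (j - 5)*(j^4 - j^3 - 8*j^2 + 12*j) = (j - 5)*(j + 3)*(j^3 - 4*j^2 + 4*j) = (j - 5)*(j - 2)*(j + 3)*(j^2 - 2*j) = j*(j - 5)*(j - 2)*(j + 3)*(j - 2)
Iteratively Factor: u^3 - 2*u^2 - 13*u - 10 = (u + 2)*(u^2 - 4*u - 5) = (u - 5)*(u + 2)*(u + 1)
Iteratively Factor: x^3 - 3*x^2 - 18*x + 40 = (x + 4)*(x^2 - 7*x + 10) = (x - 5)*(x + 4)*(x - 2)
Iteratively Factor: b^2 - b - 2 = (b - 2)*(b + 1)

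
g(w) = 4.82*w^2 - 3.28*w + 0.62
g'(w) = 9.64*w - 3.28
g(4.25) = 73.74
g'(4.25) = 37.69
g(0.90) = 1.57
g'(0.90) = 5.40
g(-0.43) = 2.92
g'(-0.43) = -7.43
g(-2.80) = 47.59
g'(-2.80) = -30.27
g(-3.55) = 73.01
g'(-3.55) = -37.50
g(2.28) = 18.20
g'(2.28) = 18.70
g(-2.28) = 33.15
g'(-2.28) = -25.26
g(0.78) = 0.99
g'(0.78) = 4.24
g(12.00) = 655.34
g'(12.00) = 112.40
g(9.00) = 361.52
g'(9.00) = 83.48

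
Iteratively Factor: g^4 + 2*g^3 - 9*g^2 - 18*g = (g + 2)*(g^3 - 9*g) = g*(g + 2)*(g^2 - 9) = g*(g - 3)*(g + 2)*(g + 3)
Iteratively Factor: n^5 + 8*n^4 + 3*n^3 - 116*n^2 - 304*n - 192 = (n + 3)*(n^4 + 5*n^3 - 12*n^2 - 80*n - 64) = (n - 4)*(n + 3)*(n^3 + 9*n^2 + 24*n + 16) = (n - 4)*(n + 3)*(n + 4)*(n^2 + 5*n + 4) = (n - 4)*(n + 1)*(n + 3)*(n + 4)*(n + 4)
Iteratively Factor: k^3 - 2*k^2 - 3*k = (k - 3)*(k^2 + k) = (k - 3)*(k + 1)*(k)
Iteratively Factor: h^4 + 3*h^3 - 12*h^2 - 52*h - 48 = (h + 2)*(h^3 + h^2 - 14*h - 24) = (h + 2)*(h + 3)*(h^2 - 2*h - 8) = (h - 4)*(h + 2)*(h + 3)*(h + 2)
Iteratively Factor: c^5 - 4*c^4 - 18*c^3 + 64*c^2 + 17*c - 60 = (c - 3)*(c^4 - c^3 - 21*c^2 + c + 20) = (c - 3)*(c - 1)*(c^3 - 21*c - 20) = (c - 3)*(c - 1)*(c + 1)*(c^2 - c - 20) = (c - 3)*(c - 1)*(c + 1)*(c + 4)*(c - 5)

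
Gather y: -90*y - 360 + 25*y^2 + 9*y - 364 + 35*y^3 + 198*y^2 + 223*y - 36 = 35*y^3 + 223*y^2 + 142*y - 760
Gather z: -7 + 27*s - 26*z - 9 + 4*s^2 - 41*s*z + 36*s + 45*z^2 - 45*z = 4*s^2 + 63*s + 45*z^2 + z*(-41*s - 71) - 16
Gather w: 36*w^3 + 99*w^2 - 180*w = 36*w^3 + 99*w^2 - 180*w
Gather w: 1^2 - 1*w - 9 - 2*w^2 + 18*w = -2*w^2 + 17*w - 8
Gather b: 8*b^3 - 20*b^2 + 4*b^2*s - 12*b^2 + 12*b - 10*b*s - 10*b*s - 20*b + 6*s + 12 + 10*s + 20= 8*b^3 + b^2*(4*s - 32) + b*(-20*s - 8) + 16*s + 32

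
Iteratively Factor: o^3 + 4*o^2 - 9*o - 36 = (o + 3)*(o^2 + o - 12) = (o - 3)*(o + 3)*(o + 4)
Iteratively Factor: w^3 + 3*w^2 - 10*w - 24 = (w + 2)*(w^2 + w - 12) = (w + 2)*(w + 4)*(w - 3)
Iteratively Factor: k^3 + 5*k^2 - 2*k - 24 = (k + 4)*(k^2 + k - 6) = (k - 2)*(k + 4)*(k + 3)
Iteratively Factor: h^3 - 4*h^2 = (h)*(h^2 - 4*h) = h*(h - 4)*(h)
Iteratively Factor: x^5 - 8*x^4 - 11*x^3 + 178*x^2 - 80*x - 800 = (x + 4)*(x^4 - 12*x^3 + 37*x^2 + 30*x - 200) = (x - 5)*(x + 4)*(x^3 - 7*x^2 + 2*x + 40) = (x - 5)*(x + 2)*(x + 4)*(x^2 - 9*x + 20) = (x - 5)^2*(x + 2)*(x + 4)*(x - 4)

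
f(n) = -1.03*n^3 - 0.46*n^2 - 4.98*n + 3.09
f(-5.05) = 149.16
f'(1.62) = -14.58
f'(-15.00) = -686.43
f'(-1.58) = -11.24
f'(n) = -3.09*n^2 - 0.92*n - 4.98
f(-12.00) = 1776.45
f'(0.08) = -5.07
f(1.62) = -10.56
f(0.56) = -0.02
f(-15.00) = 3450.54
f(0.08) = 2.69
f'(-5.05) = -79.14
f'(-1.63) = -11.69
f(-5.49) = 187.00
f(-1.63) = 14.45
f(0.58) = -0.15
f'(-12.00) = -438.90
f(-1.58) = 13.87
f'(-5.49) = -93.06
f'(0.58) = -6.55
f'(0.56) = -6.46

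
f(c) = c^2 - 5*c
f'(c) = 2*c - 5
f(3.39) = -5.46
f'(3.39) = 1.78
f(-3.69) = 32.07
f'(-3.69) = -12.38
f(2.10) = -6.09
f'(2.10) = -0.80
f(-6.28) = 70.84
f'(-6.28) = -17.56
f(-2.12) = 15.09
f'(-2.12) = -9.24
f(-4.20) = 38.64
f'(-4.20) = -13.40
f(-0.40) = 2.16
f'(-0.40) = -5.80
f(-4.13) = 37.71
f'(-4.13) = -13.26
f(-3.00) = 24.00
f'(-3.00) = -11.00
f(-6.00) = 66.00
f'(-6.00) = -17.00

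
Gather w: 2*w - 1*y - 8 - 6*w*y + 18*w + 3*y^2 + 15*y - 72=w*(20 - 6*y) + 3*y^2 + 14*y - 80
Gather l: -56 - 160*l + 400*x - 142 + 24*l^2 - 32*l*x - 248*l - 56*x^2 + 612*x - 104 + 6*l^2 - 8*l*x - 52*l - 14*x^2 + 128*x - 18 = 30*l^2 + l*(-40*x - 460) - 70*x^2 + 1140*x - 320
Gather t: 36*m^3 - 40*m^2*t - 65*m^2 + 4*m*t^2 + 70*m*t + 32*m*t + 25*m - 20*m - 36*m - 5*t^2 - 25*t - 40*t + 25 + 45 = 36*m^3 - 65*m^2 - 31*m + t^2*(4*m - 5) + t*(-40*m^2 + 102*m - 65) + 70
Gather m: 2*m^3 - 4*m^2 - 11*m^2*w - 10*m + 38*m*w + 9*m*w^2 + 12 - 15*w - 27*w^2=2*m^3 + m^2*(-11*w - 4) + m*(9*w^2 + 38*w - 10) - 27*w^2 - 15*w + 12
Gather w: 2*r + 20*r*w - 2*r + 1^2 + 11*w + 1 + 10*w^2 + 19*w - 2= 10*w^2 + w*(20*r + 30)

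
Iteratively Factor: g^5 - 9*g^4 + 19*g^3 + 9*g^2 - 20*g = (g - 4)*(g^4 - 5*g^3 - g^2 + 5*g) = (g - 5)*(g - 4)*(g^3 - g) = (g - 5)*(g - 4)*(g - 1)*(g^2 + g) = (g - 5)*(g - 4)*(g - 1)*(g + 1)*(g)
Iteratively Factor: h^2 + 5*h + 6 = (h + 3)*(h + 2)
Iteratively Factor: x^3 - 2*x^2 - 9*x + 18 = (x - 3)*(x^2 + x - 6) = (x - 3)*(x - 2)*(x + 3)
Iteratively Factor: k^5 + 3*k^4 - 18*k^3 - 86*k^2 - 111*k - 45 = (k + 1)*(k^4 + 2*k^3 - 20*k^2 - 66*k - 45) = (k - 5)*(k + 1)*(k^3 + 7*k^2 + 15*k + 9) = (k - 5)*(k + 1)*(k + 3)*(k^2 + 4*k + 3) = (k - 5)*(k + 1)*(k + 3)^2*(k + 1)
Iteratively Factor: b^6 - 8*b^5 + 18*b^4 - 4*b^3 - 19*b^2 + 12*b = (b - 3)*(b^5 - 5*b^4 + 3*b^3 + 5*b^2 - 4*b) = (b - 3)*(b - 1)*(b^4 - 4*b^3 - b^2 + 4*b) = b*(b - 3)*(b - 1)*(b^3 - 4*b^2 - b + 4) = b*(b - 3)*(b - 1)^2*(b^2 - 3*b - 4) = b*(b - 4)*(b - 3)*(b - 1)^2*(b + 1)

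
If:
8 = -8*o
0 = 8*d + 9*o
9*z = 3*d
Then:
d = 9/8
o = -1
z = 3/8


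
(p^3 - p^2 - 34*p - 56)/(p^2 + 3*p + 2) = (p^2 - 3*p - 28)/(p + 1)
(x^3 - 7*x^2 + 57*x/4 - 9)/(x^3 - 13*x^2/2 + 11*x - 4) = (4*x^2 - 12*x + 9)/(2*(2*x^2 - 5*x + 2))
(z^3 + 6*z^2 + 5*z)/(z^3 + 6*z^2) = (z^2 + 6*z + 5)/(z*(z + 6))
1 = 1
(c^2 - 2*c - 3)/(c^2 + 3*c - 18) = (c + 1)/(c + 6)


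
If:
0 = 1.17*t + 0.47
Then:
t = -0.40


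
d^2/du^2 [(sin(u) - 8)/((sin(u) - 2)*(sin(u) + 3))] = (-sin(u)^5 + 33*sin(u)^4 - 10*sin(u)^3 + 146*sin(u)^2 - 100)/((sin(u) - 2)^3*(sin(u) + 3)^3)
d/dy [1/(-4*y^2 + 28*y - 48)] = (2*y - 7)/(4*(y^2 - 7*y + 12)^2)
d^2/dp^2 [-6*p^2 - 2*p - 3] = -12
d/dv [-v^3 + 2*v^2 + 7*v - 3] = -3*v^2 + 4*v + 7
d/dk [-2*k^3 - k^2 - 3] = 2*k*(-3*k - 1)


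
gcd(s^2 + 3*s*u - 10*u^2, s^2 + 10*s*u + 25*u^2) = s + 5*u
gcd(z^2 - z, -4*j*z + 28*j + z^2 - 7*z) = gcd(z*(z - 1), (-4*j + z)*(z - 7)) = 1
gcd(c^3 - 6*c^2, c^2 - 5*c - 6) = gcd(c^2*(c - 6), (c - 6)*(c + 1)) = c - 6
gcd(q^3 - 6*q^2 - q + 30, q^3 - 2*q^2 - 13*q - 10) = q^2 - 3*q - 10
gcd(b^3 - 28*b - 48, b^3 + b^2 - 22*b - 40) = b^2 + 6*b + 8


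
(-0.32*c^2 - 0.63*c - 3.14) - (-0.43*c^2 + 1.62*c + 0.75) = 0.11*c^2 - 2.25*c - 3.89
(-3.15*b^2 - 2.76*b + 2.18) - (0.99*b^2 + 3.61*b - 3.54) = -4.14*b^2 - 6.37*b + 5.72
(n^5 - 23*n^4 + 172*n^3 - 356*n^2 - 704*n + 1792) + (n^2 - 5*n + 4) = n^5 - 23*n^4 + 172*n^3 - 355*n^2 - 709*n + 1796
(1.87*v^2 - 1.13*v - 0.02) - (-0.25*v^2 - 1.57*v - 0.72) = 2.12*v^2 + 0.44*v + 0.7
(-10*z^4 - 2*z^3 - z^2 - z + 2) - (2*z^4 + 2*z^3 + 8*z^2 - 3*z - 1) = -12*z^4 - 4*z^3 - 9*z^2 + 2*z + 3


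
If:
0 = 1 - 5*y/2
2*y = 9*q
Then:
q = 4/45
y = 2/5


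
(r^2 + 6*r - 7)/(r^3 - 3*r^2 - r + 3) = (r + 7)/(r^2 - 2*r - 3)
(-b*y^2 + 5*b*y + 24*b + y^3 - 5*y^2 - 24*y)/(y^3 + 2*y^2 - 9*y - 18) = (-b*y + 8*b + y^2 - 8*y)/(y^2 - y - 6)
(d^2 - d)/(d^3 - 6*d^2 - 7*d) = (1 - d)/(-d^2 + 6*d + 7)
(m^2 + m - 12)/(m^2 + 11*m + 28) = (m - 3)/(m + 7)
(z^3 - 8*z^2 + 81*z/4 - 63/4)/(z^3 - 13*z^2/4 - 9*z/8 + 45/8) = 2*(2*z - 7)/(4*z + 5)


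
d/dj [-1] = 0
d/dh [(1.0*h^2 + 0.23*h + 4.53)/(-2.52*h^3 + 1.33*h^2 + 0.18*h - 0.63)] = (2.52*h^4 + 1.1592*h^3 + 34.1209*h^2 - 13.3098*h - 0.9603)/(6.3504*h^6 - 6.7032*h^5 + 0.8617*h^4 + 3.654*h^3 - 1.6434*h^2 - 0.2268*h + 0.3969)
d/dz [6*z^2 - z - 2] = 12*z - 1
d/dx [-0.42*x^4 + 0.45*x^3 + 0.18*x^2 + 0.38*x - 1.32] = -1.68*x^3 + 1.35*x^2 + 0.36*x + 0.38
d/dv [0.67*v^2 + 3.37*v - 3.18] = 1.34*v + 3.37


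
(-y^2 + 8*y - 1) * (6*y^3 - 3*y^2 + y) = -6*y^5 + 51*y^4 - 31*y^3 + 11*y^2 - y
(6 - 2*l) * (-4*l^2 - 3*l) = 8*l^3 - 18*l^2 - 18*l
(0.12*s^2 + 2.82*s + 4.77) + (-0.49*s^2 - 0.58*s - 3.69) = -0.37*s^2 + 2.24*s + 1.08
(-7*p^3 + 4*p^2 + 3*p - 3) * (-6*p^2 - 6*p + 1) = 42*p^5 + 18*p^4 - 49*p^3 + 4*p^2 + 21*p - 3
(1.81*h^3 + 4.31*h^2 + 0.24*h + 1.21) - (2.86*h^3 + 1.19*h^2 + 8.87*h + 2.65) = -1.05*h^3 + 3.12*h^2 - 8.63*h - 1.44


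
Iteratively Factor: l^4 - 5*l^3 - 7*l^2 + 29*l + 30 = (l - 5)*(l^3 - 7*l - 6) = (l - 5)*(l - 3)*(l^2 + 3*l + 2) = (l - 5)*(l - 3)*(l + 1)*(l + 2)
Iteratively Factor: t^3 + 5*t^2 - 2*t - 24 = (t + 3)*(t^2 + 2*t - 8) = (t - 2)*(t + 3)*(t + 4)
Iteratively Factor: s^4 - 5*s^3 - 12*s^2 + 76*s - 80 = (s - 5)*(s^3 - 12*s + 16) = (s - 5)*(s - 2)*(s^2 + 2*s - 8) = (s - 5)*(s - 2)*(s + 4)*(s - 2)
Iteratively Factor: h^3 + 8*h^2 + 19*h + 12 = (h + 4)*(h^2 + 4*h + 3) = (h + 1)*(h + 4)*(h + 3)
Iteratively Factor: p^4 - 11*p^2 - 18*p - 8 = (p - 4)*(p^3 + 4*p^2 + 5*p + 2) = (p - 4)*(p + 1)*(p^2 + 3*p + 2) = (p - 4)*(p + 1)^2*(p + 2)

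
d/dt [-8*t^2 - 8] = -16*t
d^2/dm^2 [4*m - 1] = 0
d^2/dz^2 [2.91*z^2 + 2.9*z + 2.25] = 5.82000000000000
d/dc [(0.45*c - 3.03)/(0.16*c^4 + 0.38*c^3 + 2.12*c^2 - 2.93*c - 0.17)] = (-0.216*c^4 + 1.5972*c^3 + 2.5002*c^2 + 12.8472*c - 8.9544)/(0.0256*c^8 + 0.1216*c^7 + 0.8228*c^6 + 0.6736*c^5 + 2.2132*c^4 - 12.5524*c^3 + 7.8641*c^2 + 0.9962*c + 0.0289)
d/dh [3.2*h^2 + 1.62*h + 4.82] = 6.4*h + 1.62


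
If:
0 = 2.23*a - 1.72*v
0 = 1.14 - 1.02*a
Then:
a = 1.12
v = 1.45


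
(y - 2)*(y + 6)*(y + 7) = y^3 + 11*y^2 + 16*y - 84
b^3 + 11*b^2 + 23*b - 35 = (b - 1)*(b + 5)*(b + 7)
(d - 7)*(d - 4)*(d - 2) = d^3 - 13*d^2 + 50*d - 56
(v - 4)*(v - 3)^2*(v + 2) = v^4 - 8*v^3 + 13*v^2 + 30*v - 72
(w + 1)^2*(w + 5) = w^3 + 7*w^2 + 11*w + 5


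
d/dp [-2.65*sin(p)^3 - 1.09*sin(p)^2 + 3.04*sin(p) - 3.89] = (-7.95*sin(p)^2 - 2.18*sin(p) + 3.04)*cos(p)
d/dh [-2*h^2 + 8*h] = 8 - 4*h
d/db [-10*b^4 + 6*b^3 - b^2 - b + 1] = -40*b^3 + 18*b^2 - 2*b - 1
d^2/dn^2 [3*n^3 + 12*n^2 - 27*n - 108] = 18*n + 24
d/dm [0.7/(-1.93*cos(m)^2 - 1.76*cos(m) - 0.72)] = -(2.702*cos(m) + 1.232)*sin(m)/(1.93*cos(m)^2 + 1.76*cos(m) + 0.72)^2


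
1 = 1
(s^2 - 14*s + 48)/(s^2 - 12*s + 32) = (s - 6)/(s - 4)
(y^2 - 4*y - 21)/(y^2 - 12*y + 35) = (y + 3)/(y - 5)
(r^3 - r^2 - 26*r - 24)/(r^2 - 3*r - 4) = (r^2 - 2*r - 24)/(r - 4)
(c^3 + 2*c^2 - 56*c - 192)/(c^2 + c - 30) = (c^2 - 4*c - 32)/(c - 5)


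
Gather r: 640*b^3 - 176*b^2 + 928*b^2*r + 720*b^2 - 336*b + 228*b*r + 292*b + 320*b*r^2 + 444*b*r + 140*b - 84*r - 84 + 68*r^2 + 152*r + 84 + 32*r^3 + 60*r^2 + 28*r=640*b^3 + 544*b^2 + 96*b + 32*r^3 + r^2*(320*b + 128) + r*(928*b^2 + 672*b + 96)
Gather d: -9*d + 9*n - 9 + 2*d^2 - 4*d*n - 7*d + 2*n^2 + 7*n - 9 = 2*d^2 + d*(-4*n - 16) + 2*n^2 + 16*n - 18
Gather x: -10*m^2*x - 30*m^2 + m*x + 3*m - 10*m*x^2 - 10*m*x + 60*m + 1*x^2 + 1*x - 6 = -30*m^2 + 63*m + x^2*(1 - 10*m) + x*(-10*m^2 - 9*m + 1) - 6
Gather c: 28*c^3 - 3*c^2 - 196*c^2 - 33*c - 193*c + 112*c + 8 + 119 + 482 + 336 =28*c^3 - 199*c^2 - 114*c + 945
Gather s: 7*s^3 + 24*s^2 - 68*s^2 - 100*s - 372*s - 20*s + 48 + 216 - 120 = 7*s^3 - 44*s^2 - 492*s + 144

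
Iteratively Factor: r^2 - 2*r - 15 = (r + 3)*(r - 5)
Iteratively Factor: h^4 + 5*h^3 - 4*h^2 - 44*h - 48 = (h + 2)*(h^3 + 3*h^2 - 10*h - 24) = (h + 2)*(h + 4)*(h^2 - h - 6) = (h - 3)*(h + 2)*(h + 4)*(h + 2)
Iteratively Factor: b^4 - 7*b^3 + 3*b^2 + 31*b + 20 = (b - 4)*(b^3 - 3*b^2 - 9*b - 5) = (b - 4)*(b + 1)*(b^2 - 4*b - 5) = (b - 4)*(b + 1)^2*(b - 5)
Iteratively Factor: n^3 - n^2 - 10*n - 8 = (n + 2)*(n^2 - 3*n - 4) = (n + 1)*(n + 2)*(n - 4)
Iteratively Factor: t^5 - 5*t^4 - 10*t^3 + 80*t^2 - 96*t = (t + 4)*(t^4 - 9*t^3 + 26*t^2 - 24*t) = (t - 3)*(t + 4)*(t^3 - 6*t^2 + 8*t) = (t - 3)*(t - 2)*(t + 4)*(t^2 - 4*t) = t*(t - 3)*(t - 2)*(t + 4)*(t - 4)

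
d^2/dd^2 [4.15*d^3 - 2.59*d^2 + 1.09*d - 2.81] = 24.9*d - 5.18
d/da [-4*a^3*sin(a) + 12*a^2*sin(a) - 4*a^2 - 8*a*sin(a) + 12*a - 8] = -4*a^3*cos(a) + 12*sqrt(2)*a^2*cos(a + pi/4) + 24*a*sin(a) - 8*a*cos(a) - 8*a - 8*sin(a) + 12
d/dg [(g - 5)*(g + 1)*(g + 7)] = 3*g^2 + 6*g - 33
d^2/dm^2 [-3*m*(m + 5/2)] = -6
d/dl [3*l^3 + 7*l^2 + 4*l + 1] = 9*l^2 + 14*l + 4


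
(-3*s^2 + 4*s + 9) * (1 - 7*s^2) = 21*s^4 - 28*s^3 - 66*s^2 + 4*s + 9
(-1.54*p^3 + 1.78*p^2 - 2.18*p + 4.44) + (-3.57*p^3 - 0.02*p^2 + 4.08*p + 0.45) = -5.11*p^3 + 1.76*p^2 + 1.9*p + 4.89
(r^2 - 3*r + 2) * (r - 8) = r^3 - 11*r^2 + 26*r - 16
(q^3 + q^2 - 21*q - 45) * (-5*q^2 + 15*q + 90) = -5*q^5 + 10*q^4 + 210*q^3 - 2565*q - 4050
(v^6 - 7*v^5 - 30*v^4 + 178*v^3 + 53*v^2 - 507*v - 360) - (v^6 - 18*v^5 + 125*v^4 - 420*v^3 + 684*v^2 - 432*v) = 11*v^5 - 155*v^4 + 598*v^3 - 631*v^2 - 75*v - 360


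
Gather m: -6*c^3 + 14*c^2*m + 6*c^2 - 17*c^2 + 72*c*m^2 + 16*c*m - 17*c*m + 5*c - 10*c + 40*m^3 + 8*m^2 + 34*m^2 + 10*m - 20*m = -6*c^3 - 11*c^2 - 5*c + 40*m^3 + m^2*(72*c + 42) + m*(14*c^2 - c - 10)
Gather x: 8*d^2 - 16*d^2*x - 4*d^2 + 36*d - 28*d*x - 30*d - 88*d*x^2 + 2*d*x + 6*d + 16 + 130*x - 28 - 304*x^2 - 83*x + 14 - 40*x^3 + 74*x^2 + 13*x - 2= 4*d^2 + 12*d - 40*x^3 + x^2*(-88*d - 230) + x*(-16*d^2 - 26*d + 60)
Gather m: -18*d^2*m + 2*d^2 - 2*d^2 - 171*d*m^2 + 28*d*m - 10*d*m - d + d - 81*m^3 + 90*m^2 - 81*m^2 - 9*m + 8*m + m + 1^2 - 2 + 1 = -81*m^3 + m^2*(9 - 171*d) + m*(-18*d^2 + 18*d)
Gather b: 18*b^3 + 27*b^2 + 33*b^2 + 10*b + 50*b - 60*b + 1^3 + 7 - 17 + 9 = 18*b^3 + 60*b^2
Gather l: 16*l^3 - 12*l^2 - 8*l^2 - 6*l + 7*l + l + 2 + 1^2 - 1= 16*l^3 - 20*l^2 + 2*l + 2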